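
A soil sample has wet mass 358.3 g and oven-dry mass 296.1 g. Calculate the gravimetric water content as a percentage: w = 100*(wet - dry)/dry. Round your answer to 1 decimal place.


Step 1: Water mass = wet - dry = 358.3 - 296.1 = 62.2 g
Step 2: w = 100 * water mass / dry mass
Step 3: w = 100 * 62.2 / 296.1 = 21.0%

21.0


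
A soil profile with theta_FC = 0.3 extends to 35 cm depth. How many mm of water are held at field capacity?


Step 1: Water (mm) = theta_FC * depth (cm) * 10
Step 2: Water = 0.3 * 35 * 10
Step 3: Water = 105.0 mm

105.0


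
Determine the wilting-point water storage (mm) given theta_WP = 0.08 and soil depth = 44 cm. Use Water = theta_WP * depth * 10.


Step 1: Water (mm) = theta_WP * depth * 10
Step 2: Water = 0.08 * 44 * 10
Step 3: Water = 35.2 mm

35.2


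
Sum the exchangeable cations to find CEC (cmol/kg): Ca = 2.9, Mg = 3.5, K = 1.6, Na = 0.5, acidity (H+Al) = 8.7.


Step 1: CEC = Ca + Mg + K + Na + (H+Al)
Step 2: CEC = 2.9 + 3.5 + 1.6 + 0.5 + 8.7
Step 3: CEC = 17.2 cmol/kg

17.2


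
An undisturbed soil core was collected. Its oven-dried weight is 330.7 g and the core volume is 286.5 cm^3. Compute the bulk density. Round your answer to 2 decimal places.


Step 1: Identify the formula: BD = dry mass / volume
Step 2: Substitute values: BD = 330.7 / 286.5
Step 3: BD = 1.15 g/cm^3

1.15


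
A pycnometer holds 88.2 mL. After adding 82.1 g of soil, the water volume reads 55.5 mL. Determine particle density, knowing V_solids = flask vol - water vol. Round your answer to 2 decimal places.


Step 1: Volume of solids = flask volume - water volume with soil
Step 2: V_solids = 88.2 - 55.5 = 32.7 mL
Step 3: Particle density = mass / V_solids = 82.1 / 32.7 = 2.51 g/cm^3

2.51


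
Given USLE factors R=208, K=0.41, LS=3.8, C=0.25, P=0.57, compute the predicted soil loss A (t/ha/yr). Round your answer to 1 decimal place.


Step 1: A = R * K * LS * C * P
Step 2: R * K = 208 * 0.41 = 85.28
Step 3: (R*K) * LS = 85.28 * 3.8 = 324.064
Step 4: * C * P = 324.064 * 0.25 * 0.57 = 46.2
Step 5: A = 46.2 t/(ha*yr)

46.2


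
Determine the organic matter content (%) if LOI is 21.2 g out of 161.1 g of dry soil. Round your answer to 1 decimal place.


Step 1: OM% = 100 * LOI / sample mass
Step 2: OM = 100 * 21.2 / 161.1
Step 3: OM = 13.2%

13.2


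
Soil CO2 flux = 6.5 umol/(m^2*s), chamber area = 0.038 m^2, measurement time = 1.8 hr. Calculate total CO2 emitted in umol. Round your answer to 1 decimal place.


Step 1: Convert time to seconds: 1.8 hr * 3600 = 6480.0 s
Step 2: Total = flux * area * time_s
Step 3: Total = 6.5 * 0.038 * 6480.0
Step 4: Total = 1600.6 umol

1600.6


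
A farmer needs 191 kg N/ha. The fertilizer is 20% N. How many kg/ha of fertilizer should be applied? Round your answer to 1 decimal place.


Step 1: Fertilizer rate = target N / (N content / 100)
Step 2: Rate = 191 / (20 / 100)
Step 3: Rate = 191 / 0.2
Step 4: Rate = 955.0 kg/ha

955.0


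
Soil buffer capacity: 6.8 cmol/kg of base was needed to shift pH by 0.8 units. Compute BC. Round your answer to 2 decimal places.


Step 1: BC = change in base / change in pH
Step 2: BC = 6.8 / 0.8
Step 3: BC = 8.5 cmol/(kg*pH unit)

8.5


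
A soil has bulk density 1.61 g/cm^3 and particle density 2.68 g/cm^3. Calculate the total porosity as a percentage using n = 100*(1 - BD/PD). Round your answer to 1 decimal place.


Step 1: Formula: n = 100 * (1 - BD / PD)
Step 2: n = 100 * (1 - 1.61 / 2.68)
Step 3: n = 100 * (1 - 0.60075)
Step 4: n = 39.9%

39.9


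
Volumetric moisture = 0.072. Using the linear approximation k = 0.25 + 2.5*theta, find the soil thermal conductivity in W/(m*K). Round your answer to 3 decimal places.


Step 1: k = 0.25 + 2.5 * theta
Step 2: k = 0.25 + 2.5 * 0.072
Step 3: k = 0.25 + 0.18
Step 4: k = 0.43 W/(m*K)

0.43


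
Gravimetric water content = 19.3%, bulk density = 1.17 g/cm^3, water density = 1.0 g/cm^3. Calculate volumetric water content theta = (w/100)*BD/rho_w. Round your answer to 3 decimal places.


Step 1: theta = (w / 100) * BD / rho_w
Step 2: theta = (19.3 / 100) * 1.17 / 1.0
Step 3: theta = 0.193 * 1.17
Step 4: theta = 0.226

0.226


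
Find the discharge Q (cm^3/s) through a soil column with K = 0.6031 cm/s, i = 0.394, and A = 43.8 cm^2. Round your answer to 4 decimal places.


Step 1: Apply Darcy's law: Q = K * i * A
Step 2: Q = 0.6031 * 0.394 * 43.8
Step 3: Q = 10.4078 cm^3/s

10.4078


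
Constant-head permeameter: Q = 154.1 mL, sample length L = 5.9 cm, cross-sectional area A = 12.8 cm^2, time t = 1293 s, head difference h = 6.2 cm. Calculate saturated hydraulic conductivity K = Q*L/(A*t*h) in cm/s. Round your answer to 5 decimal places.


Step 1: K = Q * L / (A * t * h)
Step 2: Numerator = 154.1 * 5.9 = 909.19
Step 3: Denominator = 12.8 * 1293 * 6.2 = 102612.48
Step 4: K = 909.19 / 102612.48 = 0.00886 cm/s

0.00886


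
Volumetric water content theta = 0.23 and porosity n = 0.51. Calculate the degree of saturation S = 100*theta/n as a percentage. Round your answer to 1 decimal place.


Step 1: S = 100 * theta_v / n
Step 2: S = 100 * 0.23 / 0.51
Step 3: S = 45.1%

45.1


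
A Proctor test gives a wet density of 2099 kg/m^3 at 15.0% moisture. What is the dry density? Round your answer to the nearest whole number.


Step 1: Dry density = wet density / (1 + w/100)
Step 2: Dry density = 2099 / (1 + 15.0/100)
Step 3: Dry density = 2099 / 1.15
Step 4: Dry density = 1825 kg/m^3

1825


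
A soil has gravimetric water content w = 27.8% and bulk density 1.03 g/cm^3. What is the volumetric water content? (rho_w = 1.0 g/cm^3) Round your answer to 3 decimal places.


Step 1: theta = (w / 100) * BD / rho_w
Step 2: theta = (27.8 / 100) * 1.03 / 1.0
Step 3: theta = 0.278 * 1.03
Step 4: theta = 0.286

0.286


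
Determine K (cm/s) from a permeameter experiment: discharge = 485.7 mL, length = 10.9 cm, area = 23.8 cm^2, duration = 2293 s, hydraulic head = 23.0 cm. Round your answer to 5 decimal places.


Step 1: K = Q * L / (A * t * h)
Step 2: Numerator = 485.7 * 10.9 = 5294.13
Step 3: Denominator = 23.8 * 2293 * 23.0 = 1255188.2
Step 4: K = 5294.13 / 1255188.2 = 0.00422 cm/s

0.00422


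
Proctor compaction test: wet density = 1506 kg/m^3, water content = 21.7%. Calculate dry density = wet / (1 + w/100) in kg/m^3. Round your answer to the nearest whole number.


Step 1: Dry density = wet density / (1 + w/100)
Step 2: Dry density = 1506 / (1 + 21.7/100)
Step 3: Dry density = 1506 / 1.217
Step 4: Dry density = 1237 kg/m^3

1237


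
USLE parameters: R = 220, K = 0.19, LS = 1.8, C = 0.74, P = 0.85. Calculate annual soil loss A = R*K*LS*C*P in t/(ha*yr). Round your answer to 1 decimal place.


Step 1: A = R * K * LS * C * P
Step 2: R * K = 220 * 0.19 = 41.8
Step 3: (R*K) * LS = 41.8 * 1.8 = 75.24
Step 4: * C * P = 75.24 * 0.74 * 0.85 = 47.3
Step 5: A = 47.3 t/(ha*yr)

47.3


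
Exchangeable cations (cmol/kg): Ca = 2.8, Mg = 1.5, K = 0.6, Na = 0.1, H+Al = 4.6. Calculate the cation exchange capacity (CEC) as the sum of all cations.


Step 1: CEC = Ca + Mg + K + Na + (H+Al)
Step 2: CEC = 2.8 + 1.5 + 0.6 + 0.1 + 4.6
Step 3: CEC = 9.6 cmol/kg

9.6


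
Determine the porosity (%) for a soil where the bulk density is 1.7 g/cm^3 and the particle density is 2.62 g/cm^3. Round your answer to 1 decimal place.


Step 1: Formula: n = 100 * (1 - BD / PD)
Step 2: n = 100 * (1 - 1.7 / 2.62)
Step 3: n = 100 * (1 - 0.64885)
Step 4: n = 35.1%

35.1


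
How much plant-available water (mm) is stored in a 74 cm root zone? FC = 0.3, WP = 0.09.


Step 1: Available water = (FC - WP) * depth * 10
Step 2: AW = (0.3 - 0.09) * 74 * 10
Step 3: AW = 0.21 * 74 * 10
Step 4: AW = 155.4 mm

155.4


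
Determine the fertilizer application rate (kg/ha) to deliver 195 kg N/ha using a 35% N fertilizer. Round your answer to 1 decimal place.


Step 1: Fertilizer rate = target N / (N content / 100)
Step 2: Rate = 195 / (35 / 100)
Step 3: Rate = 195 / 0.35
Step 4: Rate = 557.1 kg/ha

557.1


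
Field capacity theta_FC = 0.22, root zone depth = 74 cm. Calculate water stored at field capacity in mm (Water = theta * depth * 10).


Step 1: Water (mm) = theta_FC * depth (cm) * 10
Step 2: Water = 0.22 * 74 * 10
Step 3: Water = 162.8 mm

162.8


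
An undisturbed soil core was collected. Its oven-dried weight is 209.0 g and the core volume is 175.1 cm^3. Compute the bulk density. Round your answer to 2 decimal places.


Step 1: Identify the formula: BD = dry mass / volume
Step 2: Substitute values: BD = 209.0 / 175.1
Step 3: BD = 1.19 g/cm^3

1.19


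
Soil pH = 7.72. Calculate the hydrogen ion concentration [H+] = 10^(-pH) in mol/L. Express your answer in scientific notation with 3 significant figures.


Step 1: [H+] = 10^(-pH)
Step 2: [H+] = 10^(-7.72)
Step 3: [H+] = 1.91e-08 mol/L

1.91e-08


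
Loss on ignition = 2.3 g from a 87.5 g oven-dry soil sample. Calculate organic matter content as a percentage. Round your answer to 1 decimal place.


Step 1: OM% = 100 * LOI / sample mass
Step 2: OM = 100 * 2.3 / 87.5
Step 3: OM = 2.6%

2.6


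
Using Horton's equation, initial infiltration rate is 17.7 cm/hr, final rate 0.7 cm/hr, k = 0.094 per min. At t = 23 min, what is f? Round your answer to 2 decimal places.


Step 1: f = fc + (f0 - fc) * exp(-k * t)
Step 2: exp(-0.094 * 23) = 0.115095
Step 3: f = 0.7 + (17.7 - 0.7) * 0.115095
Step 4: f = 0.7 + 17.0 * 0.115095
Step 5: f = 2.66 cm/hr

2.66


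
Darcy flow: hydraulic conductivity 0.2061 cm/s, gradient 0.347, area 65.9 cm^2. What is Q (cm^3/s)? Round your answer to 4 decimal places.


Step 1: Apply Darcy's law: Q = K * i * A
Step 2: Q = 0.2061 * 0.347 * 65.9
Step 3: Q = 4.713 cm^3/s

4.713


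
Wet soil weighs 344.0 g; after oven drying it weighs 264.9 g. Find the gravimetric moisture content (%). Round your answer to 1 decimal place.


Step 1: Water mass = wet - dry = 344.0 - 264.9 = 79.1 g
Step 2: w = 100 * water mass / dry mass
Step 3: w = 100 * 79.1 / 264.9 = 29.9%

29.9


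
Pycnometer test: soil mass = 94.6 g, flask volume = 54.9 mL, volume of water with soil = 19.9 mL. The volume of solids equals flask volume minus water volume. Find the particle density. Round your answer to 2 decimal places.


Step 1: Volume of solids = flask volume - water volume with soil
Step 2: V_solids = 54.9 - 19.9 = 35.0 mL
Step 3: Particle density = mass / V_solids = 94.6 / 35.0 = 2.7 g/cm^3

2.7


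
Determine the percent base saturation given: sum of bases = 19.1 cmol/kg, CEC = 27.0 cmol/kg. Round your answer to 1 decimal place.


Step 1: BS = 100 * (sum of bases) / CEC
Step 2: BS = 100 * 19.1 / 27.0
Step 3: BS = 70.7%

70.7


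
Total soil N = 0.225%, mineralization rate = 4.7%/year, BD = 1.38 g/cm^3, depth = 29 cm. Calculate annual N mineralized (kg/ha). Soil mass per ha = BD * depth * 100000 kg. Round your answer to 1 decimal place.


Step 1: Soil mass per ha = BD * depth * 100000 = 1.38 * 29 * 100000 = 4002000 kg
Step 2: Total N pool = soil mass * N%/100 = 4002000 * 0.225/100 = 9004.5 kg/ha
Step 3: N mineralized = N pool * rate%/100 = 9004.5 * 4.7/100 = 423.2 kg/ha/yr

423.2


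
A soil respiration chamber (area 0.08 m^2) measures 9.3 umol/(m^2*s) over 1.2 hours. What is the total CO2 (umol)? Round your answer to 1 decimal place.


Step 1: Convert time to seconds: 1.2 hr * 3600 = 4320.0 s
Step 2: Total = flux * area * time_s
Step 3: Total = 9.3 * 0.08 * 4320.0
Step 4: Total = 3214.1 umol

3214.1


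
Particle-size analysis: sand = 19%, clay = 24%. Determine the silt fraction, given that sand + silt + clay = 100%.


Step 1: sand + silt + clay = 100%
Step 2: silt = 100 - sand - clay
Step 3: silt = 100 - 19 - 24
Step 4: silt = 57%

57


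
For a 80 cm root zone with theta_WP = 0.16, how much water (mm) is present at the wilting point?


Step 1: Water (mm) = theta_WP * depth * 10
Step 2: Water = 0.16 * 80 * 10
Step 3: Water = 128.0 mm

128.0


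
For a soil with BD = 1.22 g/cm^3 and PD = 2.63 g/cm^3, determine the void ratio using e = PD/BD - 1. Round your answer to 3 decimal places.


Step 1: e = PD / BD - 1
Step 2: e = 2.63 / 1.22 - 1
Step 3: e = 2.15574 - 1
Step 4: e = 1.156

1.156


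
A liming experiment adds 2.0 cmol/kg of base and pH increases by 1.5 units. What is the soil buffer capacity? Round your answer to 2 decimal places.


Step 1: BC = change in base / change in pH
Step 2: BC = 2.0 / 1.5
Step 3: BC = 1.33 cmol/(kg*pH unit)

1.33


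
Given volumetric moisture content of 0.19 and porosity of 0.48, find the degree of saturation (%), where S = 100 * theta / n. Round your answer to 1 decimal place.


Step 1: S = 100 * theta_v / n
Step 2: S = 100 * 0.19 / 0.48
Step 3: S = 39.6%

39.6


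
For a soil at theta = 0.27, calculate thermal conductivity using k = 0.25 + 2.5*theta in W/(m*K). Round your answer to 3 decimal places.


Step 1: k = 0.25 + 2.5 * theta
Step 2: k = 0.25 + 2.5 * 0.27
Step 3: k = 0.25 + 0.675
Step 4: k = 0.925 W/(m*K)

0.925


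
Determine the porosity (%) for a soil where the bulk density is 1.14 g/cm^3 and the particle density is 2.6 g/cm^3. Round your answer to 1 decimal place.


Step 1: Formula: n = 100 * (1 - BD / PD)
Step 2: n = 100 * (1 - 1.14 / 2.6)
Step 3: n = 100 * (1 - 0.43846)
Step 4: n = 56.2%

56.2


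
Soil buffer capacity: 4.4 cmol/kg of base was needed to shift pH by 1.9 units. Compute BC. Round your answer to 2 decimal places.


Step 1: BC = change in base / change in pH
Step 2: BC = 4.4 / 1.9
Step 3: BC = 2.32 cmol/(kg*pH unit)

2.32


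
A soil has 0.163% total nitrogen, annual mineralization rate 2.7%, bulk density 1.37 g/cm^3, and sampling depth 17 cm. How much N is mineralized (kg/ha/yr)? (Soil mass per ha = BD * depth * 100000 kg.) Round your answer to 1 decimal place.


Step 1: Soil mass per ha = BD * depth * 100000 = 1.37 * 17 * 100000 = 2329000 kg
Step 2: Total N pool = soil mass * N%/100 = 2329000 * 0.163/100 = 3796.27 kg/ha
Step 3: N mineralized = N pool * rate%/100 = 3796.27 * 2.7/100 = 102.5 kg/ha/yr

102.5


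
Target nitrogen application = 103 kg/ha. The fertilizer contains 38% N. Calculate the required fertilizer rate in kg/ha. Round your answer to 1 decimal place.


Step 1: Fertilizer rate = target N / (N content / 100)
Step 2: Rate = 103 / (38 / 100)
Step 3: Rate = 103 / 0.38
Step 4: Rate = 271.1 kg/ha

271.1


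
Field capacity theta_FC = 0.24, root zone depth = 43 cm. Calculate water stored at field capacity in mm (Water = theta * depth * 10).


Step 1: Water (mm) = theta_FC * depth (cm) * 10
Step 2: Water = 0.24 * 43 * 10
Step 3: Water = 103.2 mm

103.2


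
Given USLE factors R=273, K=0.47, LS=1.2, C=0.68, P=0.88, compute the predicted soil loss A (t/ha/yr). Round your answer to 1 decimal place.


Step 1: A = R * K * LS * C * P
Step 2: R * K = 273 * 0.47 = 128.31
Step 3: (R*K) * LS = 128.31 * 1.2 = 153.972
Step 4: * C * P = 153.972 * 0.68 * 0.88 = 92.1
Step 5: A = 92.1 t/(ha*yr)

92.1


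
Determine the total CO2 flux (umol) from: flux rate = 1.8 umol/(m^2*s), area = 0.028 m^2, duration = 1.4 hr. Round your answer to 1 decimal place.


Step 1: Convert time to seconds: 1.4 hr * 3600 = 5040.0 s
Step 2: Total = flux * area * time_s
Step 3: Total = 1.8 * 0.028 * 5040.0
Step 4: Total = 254.0 umol

254.0


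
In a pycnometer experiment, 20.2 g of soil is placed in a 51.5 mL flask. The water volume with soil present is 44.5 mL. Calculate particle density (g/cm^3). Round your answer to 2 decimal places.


Step 1: Volume of solids = flask volume - water volume with soil
Step 2: V_solids = 51.5 - 44.5 = 7.0 mL
Step 3: Particle density = mass / V_solids = 20.2 / 7.0 = 2.89 g/cm^3

2.89


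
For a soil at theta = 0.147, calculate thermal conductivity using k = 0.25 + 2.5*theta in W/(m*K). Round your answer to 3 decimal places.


Step 1: k = 0.25 + 2.5 * theta
Step 2: k = 0.25 + 2.5 * 0.147
Step 3: k = 0.25 + 0.368
Step 4: k = 0.618 W/(m*K)

0.618


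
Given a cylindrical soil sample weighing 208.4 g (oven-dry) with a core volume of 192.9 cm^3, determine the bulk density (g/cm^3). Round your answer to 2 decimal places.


Step 1: Identify the formula: BD = dry mass / volume
Step 2: Substitute values: BD = 208.4 / 192.9
Step 3: BD = 1.08 g/cm^3

1.08


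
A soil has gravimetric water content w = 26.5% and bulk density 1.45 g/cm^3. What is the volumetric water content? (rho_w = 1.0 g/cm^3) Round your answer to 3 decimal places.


Step 1: theta = (w / 100) * BD / rho_w
Step 2: theta = (26.5 / 100) * 1.45 / 1.0
Step 3: theta = 0.265 * 1.45
Step 4: theta = 0.384

0.384


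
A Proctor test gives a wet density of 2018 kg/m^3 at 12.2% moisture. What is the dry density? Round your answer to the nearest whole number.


Step 1: Dry density = wet density / (1 + w/100)
Step 2: Dry density = 2018 / (1 + 12.2/100)
Step 3: Dry density = 2018 / 1.122
Step 4: Dry density = 1799 kg/m^3

1799


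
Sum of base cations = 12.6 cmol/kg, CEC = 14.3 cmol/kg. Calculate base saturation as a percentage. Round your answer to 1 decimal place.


Step 1: BS = 100 * (sum of bases) / CEC
Step 2: BS = 100 * 12.6 / 14.3
Step 3: BS = 88.1%

88.1


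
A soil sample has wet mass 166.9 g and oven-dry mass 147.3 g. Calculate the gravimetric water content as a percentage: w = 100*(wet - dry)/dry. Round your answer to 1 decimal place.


Step 1: Water mass = wet - dry = 166.9 - 147.3 = 19.6 g
Step 2: w = 100 * water mass / dry mass
Step 3: w = 100 * 19.6 / 147.3 = 13.3%

13.3


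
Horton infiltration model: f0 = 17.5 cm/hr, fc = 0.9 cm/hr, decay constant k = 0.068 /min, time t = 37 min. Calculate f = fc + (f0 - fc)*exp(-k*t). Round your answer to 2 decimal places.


Step 1: f = fc + (f0 - fc) * exp(-k * t)
Step 2: exp(-0.068 * 37) = 0.080782
Step 3: f = 0.9 + (17.5 - 0.9) * 0.080782
Step 4: f = 0.9 + 16.6 * 0.080782
Step 5: f = 2.24 cm/hr

2.24


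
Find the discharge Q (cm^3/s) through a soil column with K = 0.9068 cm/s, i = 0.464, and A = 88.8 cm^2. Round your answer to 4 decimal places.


Step 1: Apply Darcy's law: Q = K * i * A
Step 2: Q = 0.9068 * 0.464 * 88.8
Step 3: Q = 37.3631 cm^3/s

37.3631


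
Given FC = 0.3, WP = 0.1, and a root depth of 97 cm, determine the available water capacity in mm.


Step 1: Available water = (FC - WP) * depth * 10
Step 2: AW = (0.3 - 0.1) * 97 * 10
Step 3: AW = 0.2 * 97 * 10
Step 4: AW = 194.0 mm

194.0


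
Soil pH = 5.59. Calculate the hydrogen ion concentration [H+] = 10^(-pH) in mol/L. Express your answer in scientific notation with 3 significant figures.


Step 1: [H+] = 10^(-pH)
Step 2: [H+] = 10^(-5.59)
Step 3: [H+] = 2.57e-06 mol/L

2.57e-06


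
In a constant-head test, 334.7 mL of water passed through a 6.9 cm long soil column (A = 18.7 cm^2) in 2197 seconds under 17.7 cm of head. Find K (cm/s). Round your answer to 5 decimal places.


Step 1: K = Q * L / (A * t * h)
Step 2: Numerator = 334.7 * 6.9 = 2309.43
Step 3: Denominator = 18.7 * 2197 * 17.7 = 727185.03
Step 4: K = 2309.43 / 727185.03 = 0.00318 cm/s

0.00318


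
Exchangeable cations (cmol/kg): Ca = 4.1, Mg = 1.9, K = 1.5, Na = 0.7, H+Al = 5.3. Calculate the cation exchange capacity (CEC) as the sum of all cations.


Step 1: CEC = Ca + Mg + K + Na + (H+Al)
Step 2: CEC = 4.1 + 1.9 + 1.5 + 0.7 + 5.3
Step 3: CEC = 13.5 cmol/kg

13.5


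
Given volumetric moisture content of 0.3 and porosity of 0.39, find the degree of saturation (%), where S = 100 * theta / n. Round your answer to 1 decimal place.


Step 1: S = 100 * theta_v / n
Step 2: S = 100 * 0.3 / 0.39
Step 3: S = 76.9%

76.9


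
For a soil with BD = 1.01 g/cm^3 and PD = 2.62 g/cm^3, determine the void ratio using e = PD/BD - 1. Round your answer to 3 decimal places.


Step 1: e = PD / BD - 1
Step 2: e = 2.62 / 1.01 - 1
Step 3: e = 2.59406 - 1
Step 4: e = 1.594

1.594


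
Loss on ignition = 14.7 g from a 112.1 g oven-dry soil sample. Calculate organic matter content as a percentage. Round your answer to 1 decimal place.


Step 1: OM% = 100 * LOI / sample mass
Step 2: OM = 100 * 14.7 / 112.1
Step 3: OM = 13.1%

13.1


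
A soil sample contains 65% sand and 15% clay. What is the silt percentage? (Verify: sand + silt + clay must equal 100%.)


Step 1: sand + silt + clay = 100%
Step 2: silt = 100 - sand - clay
Step 3: silt = 100 - 65 - 15
Step 4: silt = 20%

20


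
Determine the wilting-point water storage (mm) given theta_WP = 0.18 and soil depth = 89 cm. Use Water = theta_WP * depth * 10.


Step 1: Water (mm) = theta_WP * depth * 10
Step 2: Water = 0.18 * 89 * 10
Step 3: Water = 160.2 mm

160.2


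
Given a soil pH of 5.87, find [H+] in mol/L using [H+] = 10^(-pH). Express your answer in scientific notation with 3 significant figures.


Step 1: [H+] = 10^(-pH)
Step 2: [H+] = 10^(-5.87)
Step 3: [H+] = 1.35e-06 mol/L

1.35e-06


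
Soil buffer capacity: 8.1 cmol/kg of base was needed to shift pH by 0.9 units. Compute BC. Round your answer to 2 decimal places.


Step 1: BC = change in base / change in pH
Step 2: BC = 8.1 / 0.9
Step 3: BC = 9.0 cmol/(kg*pH unit)

9.0


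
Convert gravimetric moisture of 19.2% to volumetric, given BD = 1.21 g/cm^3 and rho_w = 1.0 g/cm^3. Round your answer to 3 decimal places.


Step 1: theta = (w / 100) * BD / rho_w
Step 2: theta = (19.2 / 100) * 1.21 / 1.0
Step 3: theta = 0.192 * 1.21
Step 4: theta = 0.232

0.232


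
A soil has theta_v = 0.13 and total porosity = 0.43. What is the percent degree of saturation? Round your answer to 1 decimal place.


Step 1: S = 100 * theta_v / n
Step 2: S = 100 * 0.13 / 0.43
Step 3: S = 30.2%

30.2


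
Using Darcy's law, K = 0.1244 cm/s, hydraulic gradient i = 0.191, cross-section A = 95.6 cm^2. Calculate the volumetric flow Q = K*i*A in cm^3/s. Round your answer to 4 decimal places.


Step 1: Apply Darcy's law: Q = K * i * A
Step 2: Q = 0.1244 * 0.191 * 95.6
Step 3: Q = 2.2715 cm^3/s

2.2715


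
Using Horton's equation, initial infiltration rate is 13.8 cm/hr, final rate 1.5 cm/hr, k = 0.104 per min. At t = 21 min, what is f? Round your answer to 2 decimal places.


Step 1: f = fc + (f0 - fc) * exp(-k * t)
Step 2: exp(-0.104 * 21) = 0.11259
Step 3: f = 1.5 + (13.8 - 1.5) * 0.11259
Step 4: f = 1.5 + 12.3 * 0.11259
Step 5: f = 2.88 cm/hr

2.88


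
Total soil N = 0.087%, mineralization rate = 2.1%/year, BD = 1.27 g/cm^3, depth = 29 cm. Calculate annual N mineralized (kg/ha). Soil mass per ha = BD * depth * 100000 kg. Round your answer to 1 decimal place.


Step 1: Soil mass per ha = BD * depth * 100000 = 1.27 * 29 * 100000 = 3683000 kg
Step 2: Total N pool = soil mass * N%/100 = 3683000 * 0.087/100 = 3204.21 kg/ha
Step 3: N mineralized = N pool * rate%/100 = 3204.21 * 2.1/100 = 67.3 kg/ha/yr

67.3


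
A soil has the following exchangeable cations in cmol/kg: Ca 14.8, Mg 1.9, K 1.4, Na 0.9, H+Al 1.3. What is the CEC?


Step 1: CEC = Ca + Mg + K + Na + (H+Al)
Step 2: CEC = 14.8 + 1.9 + 1.4 + 0.9 + 1.3
Step 3: CEC = 20.3 cmol/kg

20.3


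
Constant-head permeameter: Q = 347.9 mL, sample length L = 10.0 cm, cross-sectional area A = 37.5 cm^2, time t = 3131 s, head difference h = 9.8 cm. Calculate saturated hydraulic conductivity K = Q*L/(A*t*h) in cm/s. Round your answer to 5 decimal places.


Step 1: K = Q * L / (A * t * h)
Step 2: Numerator = 347.9 * 10.0 = 3479.0
Step 3: Denominator = 37.5 * 3131 * 9.8 = 1150642.5
Step 4: K = 3479.0 / 1150642.5 = 0.00302 cm/s

0.00302


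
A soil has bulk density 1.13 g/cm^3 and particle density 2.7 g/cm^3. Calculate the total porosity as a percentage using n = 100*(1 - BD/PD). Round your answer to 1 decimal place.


Step 1: Formula: n = 100 * (1 - BD / PD)
Step 2: n = 100 * (1 - 1.13 / 2.7)
Step 3: n = 100 * (1 - 0.41852)
Step 4: n = 58.1%

58.1


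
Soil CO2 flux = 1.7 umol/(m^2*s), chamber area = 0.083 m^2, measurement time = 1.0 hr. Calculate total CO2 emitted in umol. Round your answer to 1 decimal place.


Step 1: Convert time to seconds: 1.0 hr * 3600 = 3600.0 s
Step 2: Total = flux * area * time_s
Step 3: Total = 1.7 * 0.083 * 3600.0
Step 4: Total = 508.0 umol

508.0


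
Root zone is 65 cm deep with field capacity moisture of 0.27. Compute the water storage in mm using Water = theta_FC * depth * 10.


Step 1: Water (mm) = theta_FC * depth (cm) * 10
Step 2: Water = 0.27 * 65 * 10
Step 3: Water = 175.5 mm

175.5


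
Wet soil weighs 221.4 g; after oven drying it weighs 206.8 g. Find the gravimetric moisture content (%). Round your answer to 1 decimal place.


Step 1: Water mass = wet - dry = 221.4 - 206.8 = 14.6 g
Step 2: w = 100 * water mass / dry mass
Step 3: w = 100 * 14.6 / 206.8 = 7.1%

7.1


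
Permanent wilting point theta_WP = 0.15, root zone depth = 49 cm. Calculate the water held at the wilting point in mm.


Step 1: Water (mm) = theta_WP * depth * 10
Step 2: Water = 0.15 * 49 * 10
Step 3: Water = 73.5 mm

73.5


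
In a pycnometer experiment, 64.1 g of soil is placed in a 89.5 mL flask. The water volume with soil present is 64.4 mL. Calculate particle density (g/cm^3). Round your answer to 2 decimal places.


Step 1: Volume of solids = flask volume - water volume with soil
Step 2: V_solids = 89.5 - 64.4 = 25.1 mL
Step 3: Particle density = mass / V_solids = 64.1 / 25.1 = 2.55 g/cm^3

2.55


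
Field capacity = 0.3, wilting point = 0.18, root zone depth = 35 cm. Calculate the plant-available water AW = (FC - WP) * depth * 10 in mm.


Step 1: Available water = (FC - WP) * depth * 10
Step 2: AW = (0.3 - 0.18) * 35 * 10
Step 3: AW = 0.12 * 35 * 10
Step 4: AW = 42.0 mm

42.0


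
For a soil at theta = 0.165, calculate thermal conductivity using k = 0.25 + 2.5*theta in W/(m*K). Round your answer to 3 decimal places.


Step 1: k = 0.25 + 2.5 * theta
Step 2: k = 0.25 + 2.5 * 0.165
Step 3: k = 0.25 + 0.413
Step 4: k = 0.663 W/(m*K)

0.663


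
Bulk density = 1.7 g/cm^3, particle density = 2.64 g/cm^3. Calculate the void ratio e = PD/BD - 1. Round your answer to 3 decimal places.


Step 1: e = PD / BD - 1
Step 2: e = 2.64 / 1.7 - 1
Step 3: e = 1.55294 - 1
Step 4: e = 0.553

0.553


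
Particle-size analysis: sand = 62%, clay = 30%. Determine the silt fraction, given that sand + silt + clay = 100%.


Step 1: sand + silt + clay = 100%
Step 2: silt = 100 - sand - clay
Step 3: silt = 100 - 62 - 30
Step 4: silt = 8%

8


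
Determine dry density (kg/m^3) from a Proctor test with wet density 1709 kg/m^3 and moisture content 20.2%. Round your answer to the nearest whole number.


Step 1: Dry density = wet density / (1 + w/100)
Step 2: Dry density = 1709 / (1 + 20.2/100)
Step 3: Dry density = 1709 / 1.202
Step 4: Dry density = 1422 kg/m^3

1422


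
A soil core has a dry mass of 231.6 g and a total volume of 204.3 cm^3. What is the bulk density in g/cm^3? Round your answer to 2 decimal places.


Step 1: Identify the formula: BD = dry mass / volume
Step 2: Substitute values: BD = 231.6 / 204.3
Step 3: BD = 1.13 g/cm^3

1.13


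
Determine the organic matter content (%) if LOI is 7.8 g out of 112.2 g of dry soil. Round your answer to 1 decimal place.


Step 1: OM% = 100 * LOI / sample mass
Step 2: OM = 100 * 7.8 / 112.2
Step 3: OM = 7.0%

7.0


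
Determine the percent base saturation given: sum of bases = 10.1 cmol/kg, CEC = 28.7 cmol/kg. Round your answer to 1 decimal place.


Step 1: BS = 100 * (sum of bases) / CEC
Step 2: BS = 100 * 10.1 / 28.7
Step 3: BS = 35.2%

35.2


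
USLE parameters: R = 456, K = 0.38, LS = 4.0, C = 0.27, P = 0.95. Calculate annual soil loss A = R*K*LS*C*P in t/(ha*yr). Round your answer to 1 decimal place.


Step 1: A = R * K * LS * C * P
Step 2: R * K = 456 * 0.38 = 173.28
Step 3: (R*K) * LS = 173.28 * 4.0 = 693.12
Step 4: * C * P = 693.12 * 0.27 * 0.95 = 177.8
Step 5: A = 177.8 t/(ha*yr)

177.8


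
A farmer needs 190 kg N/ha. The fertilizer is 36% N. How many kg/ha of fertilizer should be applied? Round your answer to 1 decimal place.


Step 1: Fertilizer rate = target N / (N content / 100)
Step 2: Rate = 190 / (36 / 100)
Step 3: Rate = 190 / 0.36
Step 4: Rate = 527.8 kg/ha

527.8


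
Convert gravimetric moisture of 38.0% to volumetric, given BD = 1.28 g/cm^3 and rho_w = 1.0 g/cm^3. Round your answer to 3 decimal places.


Step 1: theta = (w / 100) * BD / rho_w
Step 2: theta = (38.0 / 100) * 1.28 / 1.0
Step 3: theta = 0.38 * 1.28
Step 4: theta = 0.486

0.486


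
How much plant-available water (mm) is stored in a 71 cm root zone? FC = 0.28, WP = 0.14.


Step 1: Available water = (FC - WP) * depth * 10
Step 2: AW = (0.28 - 0.14) * 71 * 10
Step 3: AW = 0.14 * 71 * 10
Step 4: AW = 99.4 mm

99.4


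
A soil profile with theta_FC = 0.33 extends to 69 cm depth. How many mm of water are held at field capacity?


Step 1: Water (mm) = theta_FC * depth (cm) * 10
Step 2: Water = 0.33 * 69 * 10
Step 3: Water = 227.7 mm

227.7


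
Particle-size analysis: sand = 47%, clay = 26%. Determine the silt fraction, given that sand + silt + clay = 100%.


Step 1: sand + silt + clay = 100%
Step 2: silt = 100 - sand - clay
Step 3: silt = 100 - 47 - 26
Step 4: silt = 27%

27


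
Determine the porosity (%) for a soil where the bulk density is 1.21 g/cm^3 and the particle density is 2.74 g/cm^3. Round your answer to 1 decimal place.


Step 1: Formula: n = 100 * (1 - BD / PD)
Step 2: n = 100 * (1 - 1.21 / 2.74)
Step 3: n = 100 * (1 - 0.44161)
Step 4: n = 55.8%

55.8


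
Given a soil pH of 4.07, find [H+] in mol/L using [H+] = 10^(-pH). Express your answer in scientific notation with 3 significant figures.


Step 1: [H+] = 10^(-pH)
Step 2: [H+] = 10^(-4.07)
Step 3: [H+] = 8.51e-05 mol/L

8.51e-05


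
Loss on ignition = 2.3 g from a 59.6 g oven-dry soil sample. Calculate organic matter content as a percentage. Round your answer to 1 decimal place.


Step 1: OM% = 100 * LOI / sample mass
Step 2: OM = 100 * 2.3 / 59.6
Step 3: OM = 3.9%

3.9


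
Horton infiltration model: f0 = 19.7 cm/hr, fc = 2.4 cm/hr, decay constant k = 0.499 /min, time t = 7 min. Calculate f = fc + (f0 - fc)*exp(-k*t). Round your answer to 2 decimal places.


Step 1: f = fc + (f0 - fc) * exp(-k * t)
Step 2: exp(-0.499 * 7) = 0.03041
Step 3: f = 2.4 + (19.7 - 2.4) * 0.03041
Step 4: f = 2.4 + 17.3 * 0.03041
Step 5: f = 2.93 cm/hr

2.93


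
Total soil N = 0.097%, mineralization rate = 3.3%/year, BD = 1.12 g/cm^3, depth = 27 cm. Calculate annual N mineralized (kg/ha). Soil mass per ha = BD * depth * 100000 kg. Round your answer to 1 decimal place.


Step 1: Soil mass per ha = BD * depth * 100000 = 1.12 * 27 * 100000 = 3024000 kg
Step 2: Total N pool = soil mass * N%/100 = 3024000 * 0.097/100 = 2933.28 kg/ha
Step 3: N mineralized = N pool * rate%/100 = 2933.28 * 3.3/100 = 96.8 kg/ha/yr

96.8


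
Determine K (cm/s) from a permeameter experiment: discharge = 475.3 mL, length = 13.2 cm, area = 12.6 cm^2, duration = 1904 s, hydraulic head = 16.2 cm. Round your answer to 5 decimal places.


Step 1: K = Q * L / (A * t * h)
Step 2: Numerator = 475.3 * 13.2 = 6273.96
Step 3: Denominator = 12.6 * 1904 * 16.2 = 388644.48
Step 4: K = 6273.96 / 388644.48 = 0.01614 cm/s

0.01614


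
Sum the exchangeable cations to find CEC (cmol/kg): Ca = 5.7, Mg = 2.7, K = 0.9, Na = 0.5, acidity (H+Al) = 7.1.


Step 1: CEC = Ca + Mg + K + Na + (H+Al)
Step 2: CEC = 5.7 + 2.7 + 0.9 + 0.5 + 7.1
Step 3: CEC = 16.9 cmol/kg

16.9


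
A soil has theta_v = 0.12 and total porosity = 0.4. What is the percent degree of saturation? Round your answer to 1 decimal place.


Step 1: S = 100 * theta_v / n
Step 2: S = 100 * 0.12 / 0.4
Step 3: S = 30.0%

30.0


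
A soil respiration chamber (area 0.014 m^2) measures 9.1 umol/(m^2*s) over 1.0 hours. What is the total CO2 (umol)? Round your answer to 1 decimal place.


Step 1: Convert time to seconds: 1.0 hr * 3600 = 3600.0 s
Step 2: Total = flux * area * time_s
Step 3: Total = 9.1 * 0.014 * 3600.0
Step 4: Total = 458.6 umol

458.6


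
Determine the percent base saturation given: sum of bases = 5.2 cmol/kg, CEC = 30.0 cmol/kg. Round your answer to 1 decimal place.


Step 1: BS = 100 * (sum of bases) / CEC
Step 2: BS = 100 * 5.2 / 30.0
Step 3: BS = 17.3%

17.3


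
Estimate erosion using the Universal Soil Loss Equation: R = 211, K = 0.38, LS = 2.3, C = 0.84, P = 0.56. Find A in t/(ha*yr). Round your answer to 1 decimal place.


Step 1: A = R * K * LS * C * P
Step 2: R * K = 211 * 0.38 = 80.18
Step 3: (R*K) * LS = 80.18 * 2.3 = 184.414
Step 4: * C * P = 184.414 * 0.84 * 0.56 = 86.7
Step 5: A = 86.7 t/(ha*yr)

86.7


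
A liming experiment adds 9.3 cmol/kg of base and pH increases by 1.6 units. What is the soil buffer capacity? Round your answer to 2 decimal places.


Step 1: BC = change in base / change in pH
Step 2: BC = 9.3 / 1.6
Step 3: BC = 5.81 cmol/(kg*pH unit)

5.81


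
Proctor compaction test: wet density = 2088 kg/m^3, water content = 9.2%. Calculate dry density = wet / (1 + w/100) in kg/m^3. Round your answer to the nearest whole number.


Step 1: Dry density = wet density / (1 + w/100)
Step 2: Dry density = 2088 / (1 + 9.2/100)
Step 3: Dry density = 2088 / 1.092
Step 4: Dry density = 1912 kg/m^3

1912


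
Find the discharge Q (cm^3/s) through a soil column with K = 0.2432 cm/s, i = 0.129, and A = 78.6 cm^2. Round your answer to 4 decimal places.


Step 1: Apply Darcy's law: Q = K * i * A
Step 2: Q = 0.2432 * 0.129 * 78.6
Step 3: Q = 2.4659 cm^3/s

2.4659


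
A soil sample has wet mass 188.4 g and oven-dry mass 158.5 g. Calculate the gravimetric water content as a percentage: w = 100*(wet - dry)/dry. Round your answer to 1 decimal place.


Step 1: Water mass = wet - dry = 188.4 - 158.5 = 29.9 g
Step 2: w = 100 * water mass / dry mass
Step 3: w = 100 * 29.9 / 158.5 = 18.9%

18.9


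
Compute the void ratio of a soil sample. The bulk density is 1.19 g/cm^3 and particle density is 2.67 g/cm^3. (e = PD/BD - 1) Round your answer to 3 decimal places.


Step 1: e = PD / BD - 1
Step 2: e = 2.67 / 1.19 - 1
Step 3: e = 2.2437 - 1
Step 4: e = 1.244

1.244


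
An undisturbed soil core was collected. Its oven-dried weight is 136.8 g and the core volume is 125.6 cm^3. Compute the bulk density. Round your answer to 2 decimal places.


Step 1: Identify the formula: BD = dry mass / volume
Step 2: Substitute values: BD = 136.8 / 125.6
Step 3: BD = 1.09 g/cm^3

1.09


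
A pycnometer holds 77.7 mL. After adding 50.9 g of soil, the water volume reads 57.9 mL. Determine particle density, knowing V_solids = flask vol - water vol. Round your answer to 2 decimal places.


Step 1: Volume of solids = flask volume - water volume with soil
Step 2: V_solids = 77.7 - 57.9 = 19.8 mL
Step 3: Particle density = mass / V_solids = 50.9 / 19.8 = 2.57 g/cm^3

2.57


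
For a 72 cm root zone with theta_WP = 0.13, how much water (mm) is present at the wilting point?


Step 1: Water (mm) = theta_WP * depth * 10
Step 2: Water = 0.13 * 72 * 10
Step 3: Water = 93.6 mm

93.6


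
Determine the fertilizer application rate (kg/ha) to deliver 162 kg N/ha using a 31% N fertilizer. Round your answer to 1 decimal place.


Step 1: Fertilizer rate = target N / (N content / 100)
Step 2: Rate = 162 / (31 / 100)
Step 3: Rate = 162 / 0.31
Step 4: Rate = 522.6 kg/ha

522.6


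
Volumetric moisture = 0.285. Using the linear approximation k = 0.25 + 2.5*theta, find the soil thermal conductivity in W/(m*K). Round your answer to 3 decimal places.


Step 1: k = 0.25 + 2.5 * theta
Step 2: k = 0.25 + 2.5 * 0.285
Step 3: k = 0.25 + 0.713
Step 4: k = 0.963 W/(m*K)

0.963


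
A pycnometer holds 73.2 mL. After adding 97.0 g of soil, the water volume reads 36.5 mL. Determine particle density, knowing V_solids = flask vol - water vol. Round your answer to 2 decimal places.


Step 1: Volume of solids = flask volume - water volume with soil
Step 2: V_solids = 73.2 - 36.5 = 36.7 mL
Step 3: Particle density = mass / V_solids = 97.0 / 36.7 = 2.64 g/cm^3

2.64


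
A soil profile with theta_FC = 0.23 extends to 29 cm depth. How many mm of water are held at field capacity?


Step 1: Water (mm) = theta_FC * depth (cm) * 10
Step 2: Water = 0.23 * 29 * 10
Step 3: Water = 66.7 mm

66.7


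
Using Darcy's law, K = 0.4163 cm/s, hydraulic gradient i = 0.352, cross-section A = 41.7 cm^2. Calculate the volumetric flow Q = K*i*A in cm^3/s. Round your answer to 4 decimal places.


Step 1: Apply Darcy's law: Q = K * i * A
Step 2: Q = 0.4163 * 0.352 * 41.7
Step 3: Q = 6.1106 cm^3/s

6.1106


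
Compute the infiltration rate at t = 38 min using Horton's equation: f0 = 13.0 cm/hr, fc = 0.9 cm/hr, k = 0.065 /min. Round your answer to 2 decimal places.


Step 1: f = fc + (f0 - fc) * exp(-k * t)
Step 2: exp(-0.065 * 38) = 0.084585
Step 3: f = 0.9 + (13.0 - 0.9) * 0.084585
Step 4: f = 0.9 + 12.1 * 0.084585
Step 5: f = 1.92 cm/hr

1.92


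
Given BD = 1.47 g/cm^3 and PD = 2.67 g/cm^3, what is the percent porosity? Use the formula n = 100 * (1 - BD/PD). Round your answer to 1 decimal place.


Step 1: Formula: n = 100 * (1 - BD / PD)
Step 2: n = 100 * (1 - 1.47 / 2.67)
Step 3: n = 100 * (1 - 0.55056)
Step 4: n = 44.9%

44.9


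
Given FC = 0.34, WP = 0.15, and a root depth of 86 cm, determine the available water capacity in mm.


Step 1: Available water = (FC - WP) * depth * 10
Step 2: AW = (0.34 - 0.15) * 86 * 10
Step 3: AW = 0.19 * 86 * 10
Step 4: AW = 163.4 mm

163.4


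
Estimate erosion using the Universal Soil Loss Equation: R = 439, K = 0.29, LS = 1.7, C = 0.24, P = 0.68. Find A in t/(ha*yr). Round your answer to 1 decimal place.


Step 1: A = R * K * LS * C * P
Step 2: R * K = 439 * 0.29 = 127.31
Step 3: (R*K) * LS = 127.31 * 1.7 = 216.427
Step 4: * C * P = 216.427 * 0.24 * 0.68 = 35.3
Step 5: A = 35.3 t/(ha*yr)

35.3


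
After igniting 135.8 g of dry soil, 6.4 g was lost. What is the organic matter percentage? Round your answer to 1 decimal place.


Step 1: OM% = 100 * LOI / sample mass
Step 2: OM = 100 * 6.4 / 135.8
Step 3: OM = 4.7%

4.7


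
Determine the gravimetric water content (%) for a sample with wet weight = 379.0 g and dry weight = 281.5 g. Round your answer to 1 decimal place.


Step 1: Water mass = wet - dry = 379.0 - 281.5 = 97.5 g
Step 2: w = 100 * water mass / dry mass
Step 3: w = 100 * 97.5 / 281.5 = 34.6%

34.6


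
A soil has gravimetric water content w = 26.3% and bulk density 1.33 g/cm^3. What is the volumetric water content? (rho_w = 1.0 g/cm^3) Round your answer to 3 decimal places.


Step 1: theta = (w / 100) * BD / rho_w
Step 2: theta = (26.3 / 100) * 1.33 / 1.0
Step 3: theta = 0.263 * 1.33
Step 4: theta = 0.35

0.35


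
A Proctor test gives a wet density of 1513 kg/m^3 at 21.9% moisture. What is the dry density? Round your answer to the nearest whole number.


Step 1: Dry density = wet density / (1 + w/100)
Step 2: Dry density = 1513 / (1 + 21.9/100)
Step 3: Dry density = 1513 / 1.219
Step 4: Dry density = 1241 kg/m^3

1241


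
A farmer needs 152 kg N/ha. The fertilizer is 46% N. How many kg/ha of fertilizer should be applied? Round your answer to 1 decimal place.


Step 1: Fertilizer rate = target N / (N content / 100)
Step 2: Rate = 152 / (46 / 100)
Step 3: Rate = 152 / 0.46
Step 4: Rate = 330.4 kg/ha

330.4


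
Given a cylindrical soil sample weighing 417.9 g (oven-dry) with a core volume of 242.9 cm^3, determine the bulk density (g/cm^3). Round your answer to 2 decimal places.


Step 1: Identify the formula: BD = dry mass / volume
Step 2: Substitute values: BD = 417.9 / 242.9
Step 3: BD = 1.72 g/cm^3

1.72


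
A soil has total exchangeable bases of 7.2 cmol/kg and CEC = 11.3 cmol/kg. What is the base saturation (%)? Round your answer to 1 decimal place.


Step 1: BS = 100 * (sum of bases) / CEC
Step 2: BS = 100 * 7.2 / 11.3
Step 3: BS = 63.7%

63.7


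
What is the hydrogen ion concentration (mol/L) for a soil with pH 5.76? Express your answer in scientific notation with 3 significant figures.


Step 1: [H+] = 10^(-pH)
Step 2: [H+] = 10^(-5.76)
Step 3: [H+] = 1.74e-06 mol/L

1.74e-06
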